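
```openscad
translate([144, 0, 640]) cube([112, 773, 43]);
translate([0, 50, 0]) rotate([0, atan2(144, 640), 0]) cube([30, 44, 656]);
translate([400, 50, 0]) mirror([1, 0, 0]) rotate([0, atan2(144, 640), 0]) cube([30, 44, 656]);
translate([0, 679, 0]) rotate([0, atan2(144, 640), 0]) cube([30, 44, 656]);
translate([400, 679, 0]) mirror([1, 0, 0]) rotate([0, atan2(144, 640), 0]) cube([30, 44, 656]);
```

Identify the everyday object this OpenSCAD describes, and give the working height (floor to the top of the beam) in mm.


A sawhorse. The overall height is 683 mm.

A beam across two mirrored pairs of raked legs — a sawhorse. The beam's underside is at z = 640 (matching the legs' vertical rise in atan2(144, 640)) and the beam is 43 mm tall, so its top is at 640 + 43 = 683 mm. The raked legs top out at the beam's underside, so that is the highest point.


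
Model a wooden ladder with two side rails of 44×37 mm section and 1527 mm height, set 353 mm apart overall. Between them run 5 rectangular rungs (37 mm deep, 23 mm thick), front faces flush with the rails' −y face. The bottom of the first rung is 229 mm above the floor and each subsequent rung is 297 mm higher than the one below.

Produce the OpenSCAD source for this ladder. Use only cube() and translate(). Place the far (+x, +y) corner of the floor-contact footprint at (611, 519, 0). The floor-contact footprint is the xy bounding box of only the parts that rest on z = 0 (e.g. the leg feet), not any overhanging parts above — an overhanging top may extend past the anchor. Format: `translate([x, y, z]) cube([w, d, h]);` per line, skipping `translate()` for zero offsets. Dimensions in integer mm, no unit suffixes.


translate([258, 482, 0]) cube([44, 37, 1527]);
translate([567, 482, 0]) cube([44, 37, 1527]);
translate([302, 482, 229]) cube([265, 37, 23]);
translate([302, 482, 526]) cube([265, 37, 23]);
translate([302, 482, 823]) cube([265, 37, 23]);
translate([302, 482, 1120]) cube([265, 37, 23]);
translate([302, 482, 1417]) cube([265, 37, 23]);


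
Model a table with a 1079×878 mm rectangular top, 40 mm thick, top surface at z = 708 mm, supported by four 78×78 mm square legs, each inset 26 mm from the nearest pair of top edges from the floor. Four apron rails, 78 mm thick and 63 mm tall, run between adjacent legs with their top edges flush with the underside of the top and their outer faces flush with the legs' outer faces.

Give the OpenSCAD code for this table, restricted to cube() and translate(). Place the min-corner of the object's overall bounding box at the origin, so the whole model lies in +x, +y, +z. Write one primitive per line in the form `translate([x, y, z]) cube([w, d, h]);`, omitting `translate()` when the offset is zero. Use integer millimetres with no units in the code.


translate([0, 0, 668]) cube([1079, 878, 40]);
translate([26, 26, 0]) cube([78, 78, 668]);
translate([975, 26, 0]) cube([78, 78, 668]);
translate([26, 774, 0]) cube([78, 78, 668]);
translate([975, 774, 0]) cube([78, 78, 668]);
translate([104, 26, 605]) cube([871, 78, 63]);
translate([104, 774, 605]) cube([871, 78, 63]);
translate([26, 104, 605]) cube([78, 670, 63]);
translate([975, 104, 605]) cube([78, 670, 63]);


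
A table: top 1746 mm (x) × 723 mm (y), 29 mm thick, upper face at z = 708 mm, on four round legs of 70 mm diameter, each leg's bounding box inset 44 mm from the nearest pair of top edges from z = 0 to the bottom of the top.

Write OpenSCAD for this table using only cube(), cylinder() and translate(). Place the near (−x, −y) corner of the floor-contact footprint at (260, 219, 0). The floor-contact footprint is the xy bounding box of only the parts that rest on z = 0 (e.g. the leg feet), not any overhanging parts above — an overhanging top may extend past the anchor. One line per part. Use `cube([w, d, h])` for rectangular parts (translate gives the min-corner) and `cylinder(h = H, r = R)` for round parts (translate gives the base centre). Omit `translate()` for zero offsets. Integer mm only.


translate([216, 175, 679]) cube([1746, 723, 29]);
translate([295, 254, 0]) cylinder(h = 679, r = 35);
translate([1883, 254, 0]) cylinder(h = 679, r = 35);
translate([295, 819, 0]) cylinder(h = 679, r = 35);
translate([1883, 819, 0]) cylinder(h = 679, r = 35);


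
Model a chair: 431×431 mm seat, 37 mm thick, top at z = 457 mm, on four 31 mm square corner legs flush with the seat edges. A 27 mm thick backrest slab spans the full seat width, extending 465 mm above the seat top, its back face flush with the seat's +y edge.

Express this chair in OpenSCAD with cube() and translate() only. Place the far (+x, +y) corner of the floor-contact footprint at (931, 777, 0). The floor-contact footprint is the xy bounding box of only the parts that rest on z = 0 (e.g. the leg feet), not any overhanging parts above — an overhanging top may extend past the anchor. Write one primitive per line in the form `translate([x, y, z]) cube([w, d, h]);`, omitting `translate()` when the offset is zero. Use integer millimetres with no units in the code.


translate([500, 346, 420]) cube([431, 431, 37]);
translate([500, 346, 0]) cube([31, 31, 420]);
translate([900, 346, 0]) cube([31, 31, 420]);
translate([500, 746, 0]) cube([31, 31, 420]);
translate([900, 746, 0]) cube([31, 31, 420]);
translate([500, 750, 457]) cube([431, 27, 465]);


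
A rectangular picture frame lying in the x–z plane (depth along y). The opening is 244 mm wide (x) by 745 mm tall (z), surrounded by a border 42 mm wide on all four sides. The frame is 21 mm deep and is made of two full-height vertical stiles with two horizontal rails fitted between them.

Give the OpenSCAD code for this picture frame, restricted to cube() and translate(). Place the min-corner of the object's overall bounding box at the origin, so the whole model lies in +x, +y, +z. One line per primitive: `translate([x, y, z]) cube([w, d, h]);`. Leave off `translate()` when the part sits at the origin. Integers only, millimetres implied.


cube([42, 21, 829]);
translate([286, 0, 0]) cube([42, 21, 829]);
translate([42, 0, 0]) cube([244, 21, 42]);
translate([42, 0, 787]) cube([244, 21, 42]);


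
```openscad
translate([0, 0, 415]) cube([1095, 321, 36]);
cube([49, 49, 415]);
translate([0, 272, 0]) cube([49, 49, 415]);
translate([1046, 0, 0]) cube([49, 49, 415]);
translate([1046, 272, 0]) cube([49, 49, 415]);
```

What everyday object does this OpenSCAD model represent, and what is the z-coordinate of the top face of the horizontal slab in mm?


A bench. The seat-top height is 451 mm.

A long slab on four corner posts — a bench. The slab sits at z = 415 with thickness 36, so the top is 415 + 36 = 451 mm.


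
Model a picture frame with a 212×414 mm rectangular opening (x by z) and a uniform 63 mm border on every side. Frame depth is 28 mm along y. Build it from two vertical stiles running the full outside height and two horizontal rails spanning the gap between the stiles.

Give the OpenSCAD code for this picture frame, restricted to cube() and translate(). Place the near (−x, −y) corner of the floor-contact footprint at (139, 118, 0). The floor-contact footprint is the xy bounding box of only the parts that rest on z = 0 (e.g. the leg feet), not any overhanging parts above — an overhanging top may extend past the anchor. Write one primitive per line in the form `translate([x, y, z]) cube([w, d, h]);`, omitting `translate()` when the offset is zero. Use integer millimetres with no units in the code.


translate([139, 118, 0]) cube([63, 28, 540]);
translate([414, 118, 0]) cube([63, 28, 540]);
translate([202, 118, 0]) cube([212, 28, 63]);
translate([202, 118, 477]) cube([212, 28, 63]);


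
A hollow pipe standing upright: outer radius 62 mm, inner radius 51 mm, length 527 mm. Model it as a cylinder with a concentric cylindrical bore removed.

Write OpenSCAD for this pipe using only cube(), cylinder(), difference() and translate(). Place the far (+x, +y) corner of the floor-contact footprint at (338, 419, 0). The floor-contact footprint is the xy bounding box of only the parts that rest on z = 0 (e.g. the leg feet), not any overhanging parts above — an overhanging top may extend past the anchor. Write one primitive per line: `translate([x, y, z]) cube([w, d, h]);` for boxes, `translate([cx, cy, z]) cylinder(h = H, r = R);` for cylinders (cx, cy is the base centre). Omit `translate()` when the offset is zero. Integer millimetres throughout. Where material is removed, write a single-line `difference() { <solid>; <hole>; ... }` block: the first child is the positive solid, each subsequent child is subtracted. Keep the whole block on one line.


difference() { translate([276, 357, 0]) cylinder(h = 527, r = 62); translate([276, 357, 0]) cylinder(h = 527, r = 51); }


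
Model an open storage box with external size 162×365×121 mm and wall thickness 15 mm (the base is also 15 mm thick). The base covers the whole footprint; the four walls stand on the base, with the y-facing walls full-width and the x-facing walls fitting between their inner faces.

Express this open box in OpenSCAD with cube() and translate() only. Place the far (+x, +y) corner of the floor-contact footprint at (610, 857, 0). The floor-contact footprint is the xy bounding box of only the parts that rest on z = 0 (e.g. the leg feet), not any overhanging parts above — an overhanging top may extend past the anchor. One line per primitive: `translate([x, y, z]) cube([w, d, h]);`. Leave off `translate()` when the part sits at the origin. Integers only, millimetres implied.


translate([448, 492, 0]) cube([162, 365, 15]);
translate([448, 492, 15]) cube([162, 15, 106]);
translate([448, 842, 15]) cube([162, 15, 106]);
translate([448, 507, 15]) cube([15, 335, 106]);
translate([595, 507, 15]) cube([15, 335, 106]);


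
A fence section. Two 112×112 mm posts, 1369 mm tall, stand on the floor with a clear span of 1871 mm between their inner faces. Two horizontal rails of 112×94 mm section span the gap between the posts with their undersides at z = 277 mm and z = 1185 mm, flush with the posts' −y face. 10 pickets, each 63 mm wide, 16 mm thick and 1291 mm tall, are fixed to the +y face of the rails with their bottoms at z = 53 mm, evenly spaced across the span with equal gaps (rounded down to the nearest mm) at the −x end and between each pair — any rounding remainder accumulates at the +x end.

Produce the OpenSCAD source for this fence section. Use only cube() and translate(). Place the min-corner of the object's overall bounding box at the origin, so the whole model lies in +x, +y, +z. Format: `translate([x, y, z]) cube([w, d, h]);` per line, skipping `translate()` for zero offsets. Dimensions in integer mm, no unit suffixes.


cube([112, 112, 1369]);
translate([1983, 0, 0]) cube([112, 112, 1369]);
translate([112, 0, 277]) cube([1871, 112, 94]);
translate([112, 0, 1185]) cube([1871, 112, 94]);
translate([224, 112, 53]) cube([63, 16, 1291]);
translate([399, 112, 53]) cube([63, 16, 1291]);
translate([574, 112, 53]) cube([63, 16, 1291]);
translate([749, 112, 53]) cube([63, 16, 1291]);
translate([924, 112, 53]) cube([63, 16, 1291]);
translate([1099, 112, 53]) cube([63, 16, 1291]);
translate([1274, 112, 53]) cube([63, 16, 1291]);
translate([1449, 112, 53]) cube([63, 16, 1291]);
translate([1624, 112, 53]) cube([63, 16, 1291]);
translate([1799, 112, 53]) cube([63, 16, 1291]);


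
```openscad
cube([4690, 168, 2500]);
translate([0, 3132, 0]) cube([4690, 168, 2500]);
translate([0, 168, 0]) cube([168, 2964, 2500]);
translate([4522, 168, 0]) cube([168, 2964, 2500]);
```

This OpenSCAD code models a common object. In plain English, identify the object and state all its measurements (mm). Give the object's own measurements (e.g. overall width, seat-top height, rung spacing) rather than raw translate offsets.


The wall frame of a small rectangular building: four walls, each 2500 mm tall and 168 mm thick, enclosing a footprint 4690 mm (x) by 3300 mm (y) outside-to-outside, with no floor or roof. The front and back walls (the −y and +y sides) span the full width; the two side walls fit between them.


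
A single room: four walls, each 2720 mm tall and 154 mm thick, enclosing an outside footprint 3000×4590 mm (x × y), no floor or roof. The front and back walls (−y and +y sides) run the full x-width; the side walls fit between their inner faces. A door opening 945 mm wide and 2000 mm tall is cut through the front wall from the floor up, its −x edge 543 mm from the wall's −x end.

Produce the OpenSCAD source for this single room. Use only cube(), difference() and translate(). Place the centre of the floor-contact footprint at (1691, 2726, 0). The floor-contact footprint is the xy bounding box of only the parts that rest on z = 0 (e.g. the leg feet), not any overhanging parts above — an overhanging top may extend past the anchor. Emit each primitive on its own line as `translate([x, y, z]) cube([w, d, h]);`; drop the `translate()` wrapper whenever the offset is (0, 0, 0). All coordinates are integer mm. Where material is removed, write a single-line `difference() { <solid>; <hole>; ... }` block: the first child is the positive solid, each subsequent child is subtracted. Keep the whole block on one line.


difference() { translate([191, 431, 0]) cube([3000, 154, 2720]); translate([734, 431, 0]) cube([945, 154, 2000]); }
translate([191, 4867, 0]) cube([3000, 154, 2720]);
translate([191, 585, 0]) cube([154, 4282, 2720]);
translate([3037, 585, 0]) cube([154, 4282, 2720]);


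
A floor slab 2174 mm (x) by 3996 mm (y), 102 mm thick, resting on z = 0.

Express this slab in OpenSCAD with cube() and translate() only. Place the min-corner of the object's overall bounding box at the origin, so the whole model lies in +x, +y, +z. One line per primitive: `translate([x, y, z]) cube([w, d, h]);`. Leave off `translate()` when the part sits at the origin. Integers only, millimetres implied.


cube([2174, 3996, 102]);


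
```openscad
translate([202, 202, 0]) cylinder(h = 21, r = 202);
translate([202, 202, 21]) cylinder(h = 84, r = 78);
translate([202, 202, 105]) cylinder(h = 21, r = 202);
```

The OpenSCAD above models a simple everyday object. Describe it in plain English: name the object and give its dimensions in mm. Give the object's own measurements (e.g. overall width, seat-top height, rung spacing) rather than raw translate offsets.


A spool: two coaxial disc flanges of radius 202 mm and thickness 21 mm, joined by a core cylinder of radius 78 mm and height 84 mm. The lower flange rests on z = 0 and the three cylinders share a vertical axis.


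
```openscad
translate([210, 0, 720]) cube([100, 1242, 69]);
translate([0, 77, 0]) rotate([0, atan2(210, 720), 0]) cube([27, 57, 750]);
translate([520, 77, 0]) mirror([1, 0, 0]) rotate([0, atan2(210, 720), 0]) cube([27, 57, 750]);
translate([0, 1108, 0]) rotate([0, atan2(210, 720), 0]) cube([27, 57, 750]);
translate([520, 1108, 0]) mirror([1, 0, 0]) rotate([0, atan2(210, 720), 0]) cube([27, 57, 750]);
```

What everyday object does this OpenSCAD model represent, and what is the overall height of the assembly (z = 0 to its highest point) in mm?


A sawhorse. The overall height is 789 mm.

A beam across two mirrored pairs of raked legs — a sawhorse. The beam's underside is at z = 720 (matching the legs' vertical rise in atan2(210, 720)) and the beam is 69 mm tall, so its top is at 720 + 69 = 789 mm. The raked legs top out at the beam's underside, so that is the highest point.


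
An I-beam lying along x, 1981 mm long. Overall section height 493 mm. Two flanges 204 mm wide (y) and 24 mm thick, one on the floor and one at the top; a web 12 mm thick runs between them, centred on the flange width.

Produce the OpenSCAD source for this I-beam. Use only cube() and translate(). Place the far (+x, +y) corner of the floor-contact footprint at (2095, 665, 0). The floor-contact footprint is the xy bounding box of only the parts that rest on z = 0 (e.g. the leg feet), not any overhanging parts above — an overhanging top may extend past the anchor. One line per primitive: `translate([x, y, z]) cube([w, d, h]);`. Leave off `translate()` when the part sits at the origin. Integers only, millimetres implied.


translate([114, 461, 0]) cube([1981, 204, 24]);
translate([114, 557, 24]) cube([1981, 12, 445]);
translate([114, 461, 469]) cube([1981, 204, 24]);


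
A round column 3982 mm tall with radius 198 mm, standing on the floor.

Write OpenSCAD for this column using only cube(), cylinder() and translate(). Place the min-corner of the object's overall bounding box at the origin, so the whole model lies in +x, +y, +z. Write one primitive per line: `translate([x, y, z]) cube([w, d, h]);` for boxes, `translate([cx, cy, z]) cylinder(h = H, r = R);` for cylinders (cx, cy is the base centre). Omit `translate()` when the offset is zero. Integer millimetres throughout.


translate([198, 198, 0]) cylinder(h = 3982, r = 198);


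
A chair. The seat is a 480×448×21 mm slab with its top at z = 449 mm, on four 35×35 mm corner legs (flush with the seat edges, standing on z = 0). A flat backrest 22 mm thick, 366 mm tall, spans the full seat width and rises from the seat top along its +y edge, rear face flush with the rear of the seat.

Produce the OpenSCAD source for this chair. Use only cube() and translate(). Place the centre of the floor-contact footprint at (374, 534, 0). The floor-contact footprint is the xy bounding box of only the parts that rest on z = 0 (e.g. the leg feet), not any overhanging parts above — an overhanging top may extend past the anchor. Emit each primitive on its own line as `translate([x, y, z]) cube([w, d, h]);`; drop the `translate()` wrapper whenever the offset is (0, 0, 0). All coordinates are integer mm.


translate([134, 310, 428]) cube([480, 448, 21]);
translate([134, 310, 0]) cube([35, 35, 428]);
translate([579, 310, 0]) cube([35, 35, 428]);
translate([134, 723, 0]) cube([35, 35, 428]);
translate([579, 723, 0]) cube([35, 35, 428]);
translate([134, 736, 449]) cube([480, 22, 366]);


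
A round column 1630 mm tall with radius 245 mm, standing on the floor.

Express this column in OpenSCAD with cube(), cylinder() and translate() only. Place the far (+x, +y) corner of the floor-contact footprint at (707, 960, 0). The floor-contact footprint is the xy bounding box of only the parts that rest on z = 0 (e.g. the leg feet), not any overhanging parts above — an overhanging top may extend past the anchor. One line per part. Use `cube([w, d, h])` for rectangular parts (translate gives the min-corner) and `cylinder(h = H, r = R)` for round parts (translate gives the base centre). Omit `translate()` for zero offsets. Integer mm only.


translate([462, 715, 0]) cylinder(h = 1630, r = 245);


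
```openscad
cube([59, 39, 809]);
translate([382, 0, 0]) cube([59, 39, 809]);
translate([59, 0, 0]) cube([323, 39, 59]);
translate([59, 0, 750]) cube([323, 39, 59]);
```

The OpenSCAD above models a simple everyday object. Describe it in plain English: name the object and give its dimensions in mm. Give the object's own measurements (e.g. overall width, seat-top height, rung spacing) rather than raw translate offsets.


A rectangular picture frame lying in the x–z plane (depth along y). The opening is 323 mm wide (x) by 691 mm tall (z), surrounded by a border 59 mm wide on all four sides. The frame is 39 mm deep and is made of two full-height vertical stiles with two horizontal rails fitted between them.


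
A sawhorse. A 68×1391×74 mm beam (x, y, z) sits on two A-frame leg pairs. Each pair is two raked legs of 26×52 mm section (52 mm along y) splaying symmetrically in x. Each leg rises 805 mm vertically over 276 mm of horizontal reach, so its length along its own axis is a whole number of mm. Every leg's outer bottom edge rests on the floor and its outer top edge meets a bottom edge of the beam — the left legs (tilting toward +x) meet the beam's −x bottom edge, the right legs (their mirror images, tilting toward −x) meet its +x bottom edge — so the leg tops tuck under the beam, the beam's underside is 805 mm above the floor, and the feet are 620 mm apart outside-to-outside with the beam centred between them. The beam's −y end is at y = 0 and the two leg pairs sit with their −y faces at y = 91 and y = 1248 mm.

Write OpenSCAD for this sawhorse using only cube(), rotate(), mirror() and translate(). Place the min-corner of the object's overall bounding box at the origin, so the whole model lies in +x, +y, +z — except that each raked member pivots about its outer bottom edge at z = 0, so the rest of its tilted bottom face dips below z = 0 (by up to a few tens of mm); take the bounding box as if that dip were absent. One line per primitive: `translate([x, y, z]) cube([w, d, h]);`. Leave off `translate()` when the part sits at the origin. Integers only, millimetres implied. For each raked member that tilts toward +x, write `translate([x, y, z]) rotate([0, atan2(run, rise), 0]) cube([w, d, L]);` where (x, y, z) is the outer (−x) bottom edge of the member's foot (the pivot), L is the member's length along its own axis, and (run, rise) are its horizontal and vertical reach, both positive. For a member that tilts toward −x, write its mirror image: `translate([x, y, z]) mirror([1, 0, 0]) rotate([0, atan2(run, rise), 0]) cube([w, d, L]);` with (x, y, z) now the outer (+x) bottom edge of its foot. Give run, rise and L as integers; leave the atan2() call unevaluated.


translate([276, 0, 805]) cube([68, 1391, 74]);
translate([0, 91, 0]) rotate([0, atan2(276, 805), 0]) cube([26, 52, 851]);
translate([620, 91, 0]) mirror([1, 0, 0]) rotate([0, atan2(276, 805), 0]) cube([26, 52, 851]);
translate([0, 1248, 0]) rotate([0, atan2(276, 805), 0]) cube([26, 52, 851]);
translate([620, 1248, 0]) mirror([1, 0, 0]) rotate([0, atan2(276, 805), 0]) cube([26, 52, 851]);


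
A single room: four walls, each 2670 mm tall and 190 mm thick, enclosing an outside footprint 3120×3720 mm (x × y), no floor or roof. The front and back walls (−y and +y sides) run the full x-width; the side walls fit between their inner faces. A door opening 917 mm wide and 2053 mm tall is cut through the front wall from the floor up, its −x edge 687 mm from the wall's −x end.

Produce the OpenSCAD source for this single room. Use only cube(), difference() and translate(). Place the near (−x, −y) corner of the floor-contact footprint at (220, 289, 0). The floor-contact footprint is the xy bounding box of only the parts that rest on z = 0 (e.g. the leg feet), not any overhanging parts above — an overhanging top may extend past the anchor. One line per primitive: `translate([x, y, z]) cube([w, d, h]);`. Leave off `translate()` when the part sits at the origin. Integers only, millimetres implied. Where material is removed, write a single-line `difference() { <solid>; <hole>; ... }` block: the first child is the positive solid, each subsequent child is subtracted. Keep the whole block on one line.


difference() { translate([220, 289, 0]) cube([3120, 190, 2670]); translate([907, 289, 0]) cube([917, 190, 2053]); }
translate([220, 3819, 0]) cube([3120, 190, 2670]);
translate([220, 479, 0]) cube([190, 3340, 2670]);
translate([3150, 479, 0]) cube([190, 3340, 2670]);


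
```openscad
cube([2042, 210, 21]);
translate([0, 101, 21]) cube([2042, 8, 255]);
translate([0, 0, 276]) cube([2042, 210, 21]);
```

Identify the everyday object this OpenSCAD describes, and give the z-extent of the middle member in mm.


An I-beam. The web height is 255 mm.

Two wide flanges with a thin centred web — an I-beam. Overall 297 mm minus two 21 mm flanges gives a web of 297 − 2·21 = 255 mm.


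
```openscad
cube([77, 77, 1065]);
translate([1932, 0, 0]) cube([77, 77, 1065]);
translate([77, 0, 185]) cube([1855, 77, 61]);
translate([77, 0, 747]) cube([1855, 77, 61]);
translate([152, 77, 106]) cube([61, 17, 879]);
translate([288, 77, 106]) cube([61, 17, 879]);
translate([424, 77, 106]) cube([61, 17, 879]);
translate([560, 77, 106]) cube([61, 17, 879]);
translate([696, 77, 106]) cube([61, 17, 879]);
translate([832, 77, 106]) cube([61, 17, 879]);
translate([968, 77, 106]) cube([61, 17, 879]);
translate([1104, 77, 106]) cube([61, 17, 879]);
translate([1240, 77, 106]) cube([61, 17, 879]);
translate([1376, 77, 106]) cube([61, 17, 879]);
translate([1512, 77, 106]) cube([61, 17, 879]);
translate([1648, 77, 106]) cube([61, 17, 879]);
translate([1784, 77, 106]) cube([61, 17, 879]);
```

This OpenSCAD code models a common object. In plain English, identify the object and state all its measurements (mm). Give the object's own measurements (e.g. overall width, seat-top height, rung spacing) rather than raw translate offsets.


A fence section. Two 77×77 mm posts, 1065 mm tall, stand on the floor with a clear span of 1855 mm between their inner faces. Two horizontal rails of 77×61 mm section span the gap between the posts with their undersides at z = 185 mm and z = 747 mm, flush with the posts' −y face. 13 pickets, each 61 mm wide, 17 mm thick and 879 mm tall, are fixed to the +y face of the rails with their bottoms at z = 106 mm, spaced across the span with a 75 mm gap after the −x post and between neighbouring pickets, with 87 mm left before the +x post.


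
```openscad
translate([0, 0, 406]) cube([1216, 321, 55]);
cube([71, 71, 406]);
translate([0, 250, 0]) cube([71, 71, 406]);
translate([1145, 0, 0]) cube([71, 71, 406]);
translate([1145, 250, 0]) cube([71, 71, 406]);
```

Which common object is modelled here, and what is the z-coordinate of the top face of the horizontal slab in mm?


A bench. The seat-top height is 461 mm.

A long slab on four corner posts — a bench. The slab sits at z = 406 with thickness 55, so the top is 406 + 55 = 461 mm.


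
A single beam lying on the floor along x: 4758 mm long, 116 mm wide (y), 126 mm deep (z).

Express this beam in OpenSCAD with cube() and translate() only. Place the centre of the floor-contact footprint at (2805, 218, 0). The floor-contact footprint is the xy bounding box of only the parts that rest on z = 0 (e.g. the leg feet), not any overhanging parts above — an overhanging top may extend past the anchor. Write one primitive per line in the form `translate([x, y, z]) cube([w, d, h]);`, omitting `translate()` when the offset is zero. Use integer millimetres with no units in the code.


translate([426, 160, 0]) cube([4758, 116, 126]);


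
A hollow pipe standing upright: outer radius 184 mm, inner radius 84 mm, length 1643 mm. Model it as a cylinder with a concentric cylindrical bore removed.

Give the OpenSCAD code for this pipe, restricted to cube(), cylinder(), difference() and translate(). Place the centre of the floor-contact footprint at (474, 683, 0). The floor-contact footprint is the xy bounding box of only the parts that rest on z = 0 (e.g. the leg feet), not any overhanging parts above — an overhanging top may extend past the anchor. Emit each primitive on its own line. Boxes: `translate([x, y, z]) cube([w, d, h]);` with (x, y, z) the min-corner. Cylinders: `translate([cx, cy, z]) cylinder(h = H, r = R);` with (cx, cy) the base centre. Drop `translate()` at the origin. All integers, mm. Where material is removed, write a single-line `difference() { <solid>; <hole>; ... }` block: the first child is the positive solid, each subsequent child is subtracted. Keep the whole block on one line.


difference() { translate([474, 683, 0]) cylinder(h = 1643, r = 184); translate([474, 683, 0]) cylinder(h = 1643, r = 84); }


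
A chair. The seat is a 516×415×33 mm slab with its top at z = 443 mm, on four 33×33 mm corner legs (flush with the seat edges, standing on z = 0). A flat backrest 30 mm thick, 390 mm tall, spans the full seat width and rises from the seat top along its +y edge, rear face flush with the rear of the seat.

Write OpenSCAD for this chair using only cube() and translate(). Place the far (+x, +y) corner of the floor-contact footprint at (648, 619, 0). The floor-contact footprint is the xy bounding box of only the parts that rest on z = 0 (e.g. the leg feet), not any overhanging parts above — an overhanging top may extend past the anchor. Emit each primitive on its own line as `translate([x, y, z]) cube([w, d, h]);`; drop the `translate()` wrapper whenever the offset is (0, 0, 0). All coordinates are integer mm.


// leg_h = 443 - 33 = 410
translate([132, 204, 410]) cube([516, 415, 33]);
translate([132, 204, 0]) cube([33, 33, 410]);
translate([615, 204, 0]) cube([33, 33, 410]);
translate([132, 586, 0]) cube([33, 33, 410]);
translate([615, 586, 0]) cube([33, 33, 410]);
translate([132, 589, 443]) cube([516, 30, 390]);


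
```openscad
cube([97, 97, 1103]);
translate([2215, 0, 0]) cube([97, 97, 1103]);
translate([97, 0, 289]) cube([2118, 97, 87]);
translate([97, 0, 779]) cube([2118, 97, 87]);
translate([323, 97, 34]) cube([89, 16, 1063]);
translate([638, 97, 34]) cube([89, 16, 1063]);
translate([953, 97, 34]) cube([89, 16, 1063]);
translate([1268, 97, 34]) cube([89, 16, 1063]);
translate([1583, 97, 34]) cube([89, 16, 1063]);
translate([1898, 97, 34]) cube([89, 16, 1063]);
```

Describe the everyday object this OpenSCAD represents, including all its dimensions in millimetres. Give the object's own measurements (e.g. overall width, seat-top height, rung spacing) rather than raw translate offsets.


A fence section. Two 97×97 mm posts, 1103 mm tall, stand on the floor with a clear span of 2118 mm between their inner faces. Two horizontal rails of 97×87 mm section span the gap between the posts with their undersides at z = 289 mm and z = 779 mm, flush with the posts' −y face. 6 pickets, each 89 mm wide, 16 mm thick and 1063 mm tall, are fixed to the +y face of the rails with their bottoms at z = 34 mm, spaced across the span with a 226 mm gap after the −x post and between neighbouring pickets, with 228 mm left before the +x post.


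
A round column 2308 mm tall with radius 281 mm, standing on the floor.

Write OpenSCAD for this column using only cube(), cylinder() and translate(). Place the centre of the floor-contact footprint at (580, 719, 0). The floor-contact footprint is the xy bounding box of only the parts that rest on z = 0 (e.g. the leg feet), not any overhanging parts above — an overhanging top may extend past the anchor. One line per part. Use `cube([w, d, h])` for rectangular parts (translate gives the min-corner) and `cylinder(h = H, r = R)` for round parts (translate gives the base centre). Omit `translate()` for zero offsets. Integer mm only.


translate([580, 719, 0]) cylinder(h = 2308, r = 281);


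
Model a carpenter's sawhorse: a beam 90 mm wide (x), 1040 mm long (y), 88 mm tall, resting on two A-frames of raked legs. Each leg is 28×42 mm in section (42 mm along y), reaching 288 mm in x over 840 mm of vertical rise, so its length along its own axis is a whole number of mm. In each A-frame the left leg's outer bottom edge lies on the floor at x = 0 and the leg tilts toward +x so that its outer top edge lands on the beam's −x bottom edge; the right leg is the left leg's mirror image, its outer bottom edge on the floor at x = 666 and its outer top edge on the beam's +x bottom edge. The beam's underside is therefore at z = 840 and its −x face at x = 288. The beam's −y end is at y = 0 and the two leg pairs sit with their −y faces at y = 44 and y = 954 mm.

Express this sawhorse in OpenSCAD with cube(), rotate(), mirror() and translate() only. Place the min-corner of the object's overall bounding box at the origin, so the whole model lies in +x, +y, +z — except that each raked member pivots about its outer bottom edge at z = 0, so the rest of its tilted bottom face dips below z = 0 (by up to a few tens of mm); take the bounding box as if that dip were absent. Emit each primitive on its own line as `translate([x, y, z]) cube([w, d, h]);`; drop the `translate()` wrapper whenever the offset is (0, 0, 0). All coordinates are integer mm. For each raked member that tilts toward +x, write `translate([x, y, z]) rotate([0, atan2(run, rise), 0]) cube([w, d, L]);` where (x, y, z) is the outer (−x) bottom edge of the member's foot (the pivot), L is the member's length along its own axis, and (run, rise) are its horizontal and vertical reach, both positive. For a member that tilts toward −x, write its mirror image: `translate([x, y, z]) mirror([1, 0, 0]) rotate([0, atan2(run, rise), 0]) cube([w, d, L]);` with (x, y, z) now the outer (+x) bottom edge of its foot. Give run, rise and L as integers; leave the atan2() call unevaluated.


// leg length = √(288² + 840²) = 888
// right-leg outer foot x = 2·288 + 90 = 666
// beam min-corner = (288, 0, 840)
translate([288, 0, 840]) cube([90, 1040, 88]);
translate([0, 44, 0]) rotate([0, atan2(288, 840), 0]) cube([28, 42, 888]);
translate([666, 44, 0]) mirror([1, 0, 0]) rotate([0, atan2(288, 840), 0]) cube([28, 42, 888]);
translate([0, 954, 0]) rotate([0, atan2(288, 840), 0]) cube([28, 42, 888]);
translate([666, 954, 0]) mirror([1, 0, 0]) rotate([0, atan2(288, 840), 0]) cube([28, 42, 888]);


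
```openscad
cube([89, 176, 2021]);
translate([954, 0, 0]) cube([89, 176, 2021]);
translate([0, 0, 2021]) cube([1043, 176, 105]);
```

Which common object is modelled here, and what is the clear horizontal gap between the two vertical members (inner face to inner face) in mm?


A door frame. The clear opening width is 865 mm.

Two 2021 mm tall posts with a header on top — a door frame. The left jamb is 89 mm wide at x = 0; the right jamb starts at x = 954. The clear opening is 954 − 89 = 865 mm.


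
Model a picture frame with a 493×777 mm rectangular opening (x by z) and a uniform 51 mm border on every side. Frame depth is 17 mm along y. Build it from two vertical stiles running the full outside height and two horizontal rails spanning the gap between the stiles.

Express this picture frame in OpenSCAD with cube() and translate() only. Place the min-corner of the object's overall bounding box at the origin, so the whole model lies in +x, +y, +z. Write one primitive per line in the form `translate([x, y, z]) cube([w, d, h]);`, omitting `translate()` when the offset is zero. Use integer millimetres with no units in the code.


cube([51, 17, 879]);
translate([544, 0, 0]) cube([51, 17, 879]);
translate([51, 0, 0]) cube([493, 17, 51]);
translate([51, 0, 828]) cube([493, 17, 51]);


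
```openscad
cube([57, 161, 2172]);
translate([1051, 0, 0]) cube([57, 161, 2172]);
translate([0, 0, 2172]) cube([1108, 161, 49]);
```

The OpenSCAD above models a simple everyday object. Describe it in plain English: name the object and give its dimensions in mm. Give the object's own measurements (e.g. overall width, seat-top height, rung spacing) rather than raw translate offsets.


A door frame. The clear opening is 994 mm wide and 2172 mm high. Two 57 mm wide jambs, 161 mm deep, stand either side of the opening from the floor to the top of the opening. A 49 mm thick head sits across the top of both jambs, spanning the full outside width of the frame.


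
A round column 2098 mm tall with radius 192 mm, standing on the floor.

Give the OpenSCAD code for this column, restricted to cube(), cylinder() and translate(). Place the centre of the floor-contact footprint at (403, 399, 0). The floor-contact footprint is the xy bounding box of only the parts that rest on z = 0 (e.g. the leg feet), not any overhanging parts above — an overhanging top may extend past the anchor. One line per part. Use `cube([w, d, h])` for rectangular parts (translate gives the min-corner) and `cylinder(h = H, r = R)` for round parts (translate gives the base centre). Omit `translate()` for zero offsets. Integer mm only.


translate([403, 399, 0]) cylinder(h = 2098, r = 192);


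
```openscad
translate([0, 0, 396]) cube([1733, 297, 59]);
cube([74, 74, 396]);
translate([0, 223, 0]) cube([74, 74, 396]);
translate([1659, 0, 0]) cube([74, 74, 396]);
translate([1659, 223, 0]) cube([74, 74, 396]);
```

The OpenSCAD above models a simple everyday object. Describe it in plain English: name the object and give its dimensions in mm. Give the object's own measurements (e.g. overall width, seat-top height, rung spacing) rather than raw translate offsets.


A bench: a 1733×297 mm seat slab, 59 mm thick, top at z = 455 mm, on four 74×74 mm square legs flush with the seat corners and standing on z = 0.


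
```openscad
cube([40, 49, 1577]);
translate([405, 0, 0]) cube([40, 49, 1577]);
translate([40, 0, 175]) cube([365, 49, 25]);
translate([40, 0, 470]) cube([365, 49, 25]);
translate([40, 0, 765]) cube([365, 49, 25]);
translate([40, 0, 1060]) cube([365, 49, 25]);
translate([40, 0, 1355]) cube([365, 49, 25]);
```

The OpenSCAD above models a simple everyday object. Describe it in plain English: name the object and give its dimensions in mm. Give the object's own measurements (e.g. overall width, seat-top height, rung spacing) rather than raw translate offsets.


A straight ladder. Two 40×49 mm vertical rails, 1577 mm tall, stand 445 mm apart (outside-to-outside) with their front faces coplanar on the −y side. 5 rungs, each 49 mm deep and 25 mm tall, span between the inner faces of the rails, front faces flush with the rails. The lowest rung's underside is at z = 175 mm and rungs are spaced 295 mm apart (underside to underside).


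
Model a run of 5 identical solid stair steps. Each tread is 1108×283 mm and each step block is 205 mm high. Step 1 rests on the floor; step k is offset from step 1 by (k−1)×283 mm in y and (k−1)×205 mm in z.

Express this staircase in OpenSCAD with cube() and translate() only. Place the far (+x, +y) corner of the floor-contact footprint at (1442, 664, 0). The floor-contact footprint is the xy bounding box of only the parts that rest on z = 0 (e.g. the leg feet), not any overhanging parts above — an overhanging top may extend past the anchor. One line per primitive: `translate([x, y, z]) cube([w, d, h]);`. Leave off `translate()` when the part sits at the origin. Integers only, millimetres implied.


translate([334, 381, 0]) cube([1108, 283, 205]);
translate([334, 664, 205]) cube([1108, 283, 205]);
translate([334, 947, 410]) cube([1108, 283, 205]);
translate([334, 1230, 615]) cube([1108, 283, 205]);
translate([334, 1513, 820]) cube([1108, 283, 205]);


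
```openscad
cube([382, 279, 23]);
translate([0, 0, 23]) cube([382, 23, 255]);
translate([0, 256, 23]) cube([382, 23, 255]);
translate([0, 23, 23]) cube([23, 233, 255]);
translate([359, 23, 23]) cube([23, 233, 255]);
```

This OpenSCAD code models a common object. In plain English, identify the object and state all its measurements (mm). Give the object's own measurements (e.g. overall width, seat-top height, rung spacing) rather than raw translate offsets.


An open-topped rectangular box: outside dimensions 382×279×278 mm, with a uniform wall and base thickness of 23 mm. The base is a full 382×279 slab on the floor; four walls sit on top of the base. The front and back walls (the −y and +y sides) span the full width; the two side walls fit between them.


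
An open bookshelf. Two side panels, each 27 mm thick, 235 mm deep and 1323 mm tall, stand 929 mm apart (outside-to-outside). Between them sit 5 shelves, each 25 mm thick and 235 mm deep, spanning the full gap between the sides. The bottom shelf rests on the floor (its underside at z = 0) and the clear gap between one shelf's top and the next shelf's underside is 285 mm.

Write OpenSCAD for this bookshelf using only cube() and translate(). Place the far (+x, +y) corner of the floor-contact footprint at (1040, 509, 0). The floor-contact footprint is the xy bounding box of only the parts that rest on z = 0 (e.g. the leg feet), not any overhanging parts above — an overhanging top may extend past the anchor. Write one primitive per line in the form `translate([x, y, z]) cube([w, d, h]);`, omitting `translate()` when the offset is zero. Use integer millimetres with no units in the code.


translate([111, 274, 0]) cube([27, 235, 1323]);
translate([1013, 274, 0]) cube([27, 235, 1323]);
translate([138, 274, 0]) cube([875, 235, 25]);
translate([138, 274, 310]) cube([875, 235, 25]);
translate([138, 274, 620]) cube([875, 235, 25]);
translate([138, 274, 930]) cube([875, 235, 25]);
translate([138, 274, 1240]) cube([875, 235, 25]);


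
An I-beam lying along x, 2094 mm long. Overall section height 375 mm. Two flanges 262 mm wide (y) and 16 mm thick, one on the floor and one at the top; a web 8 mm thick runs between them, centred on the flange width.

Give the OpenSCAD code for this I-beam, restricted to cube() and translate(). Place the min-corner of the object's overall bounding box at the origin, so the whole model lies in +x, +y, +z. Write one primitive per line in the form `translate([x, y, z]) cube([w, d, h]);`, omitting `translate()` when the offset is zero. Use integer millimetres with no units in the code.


cube([2094, 262, 16]);
translate([0, 127, 16]) cube([2094, 8, 343]);
translate([0, 0, 359]) cube([2094, 262, 16]);
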